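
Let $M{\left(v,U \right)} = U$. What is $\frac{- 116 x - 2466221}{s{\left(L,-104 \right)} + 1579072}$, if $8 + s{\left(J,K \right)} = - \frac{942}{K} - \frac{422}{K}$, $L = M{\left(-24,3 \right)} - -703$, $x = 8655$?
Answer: $- \frac{90225226}{41056005} \approx -2.1976$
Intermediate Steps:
$L = 706$ ($L = 3 - -703 = 3 + 703 = 706$)
$s{\left(J,K \right)} = -8 - \frac{1364}{K}$
$\frac{- 116 x - 2466221}{s{\left(L,-104 \right)} + 1579072} = \frac{\left(-116\right) 8655 - 2466221}{\left(-8 - \frac{1364}{-104}\right) + 1579072} = \frac{-1003980 - 2466221}{\left(-8 - - \frac{341}{26}\right) + 1579072} = - \frac{3470201}{\left(-8 + \frac{341}{26}\right) + 1579072} = - \frac{3470201}{\frac{133}{26} + 1579072} = - \frac{3470201}{\frac{41056005}{26}} = \left(-3470201\right) \frac{26}{41056005} = - \frac{90225226}{41056005}$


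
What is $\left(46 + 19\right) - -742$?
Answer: $807$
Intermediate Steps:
$\left(46 + 19\right) - -742 = 65 + 742 = 807$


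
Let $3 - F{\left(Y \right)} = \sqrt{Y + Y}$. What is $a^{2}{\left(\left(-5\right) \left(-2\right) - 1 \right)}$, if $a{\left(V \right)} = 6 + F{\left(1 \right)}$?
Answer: $\left(9 - \sqrt{2}\right)^{2} \approx 57.544$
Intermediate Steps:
$F{\left(Y \right)} = 3 - \sqrt{2} \sqrt{Y}$ ($F{\left(Y \right)} = 3 - \sqrt{Y + Y} = 3 - \sqrt{2 Y} = 3 - \sqrt{2} \sqrt{Y}$)
$a{\left(V \right)} = 9 - \sqrt{2}$ ($a{\left(V \right)} = 6 + \left(3 - \sqrt{2} \sqrt{1}\right) = 6 + \left(3 - \sqrt{2} \cdot 1\right) = 6 + \left(3 - \sqrt{2}\right) = 9 - \sqrt{2}$)
$a^{2}{\left(\left(-5\right) \left(-2\right) - 1 \right)} = \left(9 - \sqrt{2}\right)^{2}$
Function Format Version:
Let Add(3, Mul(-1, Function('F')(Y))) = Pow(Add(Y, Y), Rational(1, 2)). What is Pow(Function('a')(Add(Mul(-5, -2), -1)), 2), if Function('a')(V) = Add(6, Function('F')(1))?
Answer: Pow(Add(9, Mul(-1, Pow(2, Rational(1, 2)))), 2) ≈ 57.544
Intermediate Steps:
Function('F')(Y) = Add(3, Mul(-1, Pow(2, Rational(1, 2)), Pow(Y, Rational(1, 2)))) (Function('F')(Y) = Add(3, Mul(-1, Pow(Add(Y, Y), Rational(1, 2)))) = Add(3, Mul(-1, Pow(Mul(2, Y), Rational(1, 2)))) = Add(3, Mul(-1, Mul(Pow(2, Rational(1, 2)), Pow(Y, Rational(1, 2))))) = Add(3, Mul(-1, Pow(2, Rational(1, 2)), Pow(Y, Rational(1, 2)))))
Function('a')(V) = Add(9, Mul(-1, Pow(2, Rational(1, 2)))) (Function('a')(V) = Add(6, Add(3, Mul(-1, Pow(2, Rational(1, 2)), Pow(1, Rational(1, 2))))) = Add(6, Add(3, Mul(-1, Pow(2, Rational(1, 2)), 1))) = Add(6, Add(3, Mul(-1, Pow(2, Rational(1, 2))))) = Add(9, Mul(-1, Pow(2, Rational(1, 2)))))
Pow(Function('a')(Add(Mul(-5, -2), -1)), 2) = Pow(Add(9, Mul(-1, Pow(2, Rational(1, 2)))), 2)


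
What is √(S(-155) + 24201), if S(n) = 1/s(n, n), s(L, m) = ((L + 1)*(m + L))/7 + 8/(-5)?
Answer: √781332290659/5682 ≈ 155.57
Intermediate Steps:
s(L, m) = -8/5 + (1 + L)*(L + m)/7 (s(L, m) = ((1 + L)*(L + m))*(⅐) + 8*(-⅕) = (1 + L)*(L + m)/7 - 8/5 = -8/5 + (1 + L)*(L + m)/7)
S(n) = 1/(-8/5 + 2*n/7 + 2*n²/7) (S(n) = 1/(-8/5 + n/7 + n/7 + n²/7 + n*n/7) = 1/(-8/5 + n/7 + n/7 + n²/7 + n²/7) = 1/(-8/5 + 2*n/7 + 2*n²/7))
√(S(-155) + 24201) = √(35/(2*(-28 + 5*(-155) + 5*(-155)²)) + 24201) = √(35/(2*(-28 - 775 + 5*24025)) + 24201) = √(35/(2*(-28 - 775 + 120125)) + 24201) = √((35/2)/119322 + 24201) = √((35/2)*(1/119322) + 24201) = √(5/34092 + 24201) = √(825060497/34092) = √781332290659/5682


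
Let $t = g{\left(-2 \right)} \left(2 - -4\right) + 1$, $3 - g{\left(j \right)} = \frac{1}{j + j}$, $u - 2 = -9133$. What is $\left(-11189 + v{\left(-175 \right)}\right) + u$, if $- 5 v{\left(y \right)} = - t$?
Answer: $- \frac{203159}{10} \approx -20316.0$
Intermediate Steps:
$u = -9131$ ($u = 2 - 9133 = -9131$)
$g{\left(j \right)} = 3 - \frac{1}{2 j}$ ($g{\left(j \right)} = 3 - \frac{1}{j + j} = 3 - \frac{1}{2 j}$)
$t = \frac{41}{2}$ ($t = \left(3 - \frac{1}{2 \left(-2\right)}\right) \left(2 - -4\right) + 1 = \left(3 - - \frac{1}{4}\right) \left(2 + 4\right) + 1 = \left(3 + \frac{1}{4}\right) 6 + 1 = \frac{13}{4} \cdot 6 + 1 = \frac{39}{2} + 1 = \frac{41}{2} \approx 20.5$)
$v{\left(y \right)} = \frac{41}{10}$ ($v{\left(y \right)} = - \frac{\left(-1\right) \frac{41}{2}}{5} = \left(- \frac{1}{5}\right) \left(- \frac{41}{2}\right) = \frac{41}{10}$)
$\left(-11189 + v{\left(-175 \right)}\right) + u = \left(-11189 + \frac{41}{10}\right) - 9131 = - \frac{111849}{10} - 9131 = - \frac{203159}{10}$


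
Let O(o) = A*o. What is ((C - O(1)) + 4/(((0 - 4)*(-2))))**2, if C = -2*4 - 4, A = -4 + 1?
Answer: 289/4 ≈ 72.250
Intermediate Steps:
A = -3
C = -12 (C = -8 - 4 = -12)
O(o) = -3*o
((C - O(1)) + 4/(((0 - 4)*(-2))))**2 = ((-12 - (-3)) + 4/(((0 - 4)*(-2))))**2 = ((-12 - 1*(-3)) + 4/((-4*(-2))))**2 = ((-12 + 3) + 4/8)**2 = (-9 + 4*(1/8))**2 = (-9 + 1/2)**2 = (-17/2)**2 = 289/4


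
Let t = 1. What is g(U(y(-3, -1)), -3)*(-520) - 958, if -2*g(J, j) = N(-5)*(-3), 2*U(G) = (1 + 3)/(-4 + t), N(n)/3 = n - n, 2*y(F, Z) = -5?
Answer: -958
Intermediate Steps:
y(F, Z) = -5/2 (y(F, Z) = (½)*(-5) = -5/2)
N(n) = 0 (N(n) = 3*(n - n) = 3*0 = 0)
U(G) = -⅔ (U(G) = ((1 + 3)/(-4 + 1))/2 = (4/(-3))/2 = (4*(-⅓))/2 = (½)*(-4/3) = -⅔)
g(J, j) = 0 (g(J, j) = -0*(-3) = -½*0 = 0)
g(U(y(-3, -1)), -3)*(-520) - 958 = 0*(-520) - 958 = 0 - 958 = -958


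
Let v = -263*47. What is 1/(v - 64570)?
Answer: -1/76931 ≈ -1.2999e-5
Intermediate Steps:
v = -12361
1/(v - 64570) = 1/(-12361 - 64570) = 1/(-76931) = -1/76931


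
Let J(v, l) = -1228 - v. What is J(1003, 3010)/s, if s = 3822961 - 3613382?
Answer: -2231/209579 ≈ -0.010645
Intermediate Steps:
s = 209579
J(1003, 3010)/s = (-1228 - 1*1003)/209579 = (-1228 - 1003)*(1/209579) = -2231*1/209579 = -2231/209579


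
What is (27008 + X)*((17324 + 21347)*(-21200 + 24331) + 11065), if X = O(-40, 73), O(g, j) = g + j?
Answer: 3274393770606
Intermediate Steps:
X = 33 (X = -40 + 73 = 33)
(27008 + X)*((17324 + 21347)*(-21200 + 24331) + 11065) = (27008 + 33)*((17324 + 21347)*(-21200 + 24331) + 11065) = 27041*(38671*3131 + 11065) = 27041*(121078901 + 11065) = 27041*121089966 = 3274393770606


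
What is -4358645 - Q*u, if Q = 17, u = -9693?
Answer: -4193864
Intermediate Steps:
-4358645 - Q*u = -4358645 - 17*(-9693) = -4358645 - 1*(-164781) = -4358645 + 164781 = -4193864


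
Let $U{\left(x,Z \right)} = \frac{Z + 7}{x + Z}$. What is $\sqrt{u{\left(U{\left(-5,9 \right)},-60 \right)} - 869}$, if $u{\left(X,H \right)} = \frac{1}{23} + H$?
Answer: $\frac{3 i \sqrt{54602}}{23} \approx 30.479 i$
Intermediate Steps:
$U{\left(x,Z \right)} = \frac{7 + Z}{Z + x}$
$u{\left(X,H \right)} = \frac{1}{23} + H$
$\sqrt{u{\left(U{\left(-5,9 \right)},-60 \right)} - 869} = \sqrt{\left(\frac{1}{23} - 60\right) - 869} = \sqrt{- \frac{1379}{23} - 869} = \sqrt{- \frac{21366}{23}} = \frac{3 i \sqrt{54602}}{23}$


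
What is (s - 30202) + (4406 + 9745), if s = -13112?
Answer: -29163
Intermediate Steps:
(s - 30202) + (4406 + 9745) = (-13112 - 30202) + (4406 + 9745) = -43314 + 14151 = -29163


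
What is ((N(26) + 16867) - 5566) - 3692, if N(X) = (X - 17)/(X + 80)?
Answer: 806563/106 ≈ 7609.1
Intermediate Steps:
N(X) = (-17 + X)/(80 + X)
((N(26) + 16867) - 5566) - 3692 = (((-17 + 26)/(80 + 26) + 16867) - 5566) - 3692 = ((9/106 + 16867) - 5566) - 3692 = (1787911/106 - 5566) - 3692 = 1197915/106 - 3692 = 806563/106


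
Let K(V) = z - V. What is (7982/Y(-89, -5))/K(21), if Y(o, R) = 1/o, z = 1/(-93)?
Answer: 33033507/977 ≈ 33811.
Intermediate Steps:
z = -1/93 ≈ -0.010753
K(V) = -1/93 - V
(7982/Y(-89, -5))/K(21) = (7982/(1/(-89)))/(-1/93 - 1*21) = (7982/(-1/89))/(-1/93 - 21) = (7982*(-89))/(-1954/93) = -710398*(-93/1954) = 33033507/977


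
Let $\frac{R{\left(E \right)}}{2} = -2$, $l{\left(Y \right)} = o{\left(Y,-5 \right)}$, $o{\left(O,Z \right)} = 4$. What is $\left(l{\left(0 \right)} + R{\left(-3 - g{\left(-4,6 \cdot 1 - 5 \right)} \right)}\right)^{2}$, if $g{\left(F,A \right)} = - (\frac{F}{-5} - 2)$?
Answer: $0$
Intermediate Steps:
$g{\left(F,A \right)} = 2 + \frac{F}{5}$ ($g{\left(F,A \right)} = - (F \left(- \frac{1}{5}\right) - 2) = - (- \frac{F}{5} - 2) = - (-2 - \frac{F}{5}) = 2 + \frac{F}{5}$)
$l{\left(Y \right)} = 4$
$R{\left(E \right)} = -4$ ($R{\left(E \right)} = 2 \left(-2\right) = -4$)
$\left(l{\left(0 \right)} + R{\left(-3 - g{\left(-4,6 \cdot 1 - 5 \right)} \right)}\right)^{2} = \left(4 - 4\right)^{2} = 0^{2} = 0$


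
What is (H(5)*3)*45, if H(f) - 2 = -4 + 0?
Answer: -270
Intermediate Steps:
H(f) = -2 (H(f) = 2 + (-4 + 0) = 2 - 4 = -2)
(H(5)*3)*45 = -2*3*45 = -6*45 = -270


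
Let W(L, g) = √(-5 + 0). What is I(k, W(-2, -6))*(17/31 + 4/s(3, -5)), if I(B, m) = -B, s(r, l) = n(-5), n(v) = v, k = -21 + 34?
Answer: 507/155 ≈ 3.2710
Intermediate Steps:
k = 13
s(r, l) = -5
W(L, g) = I*√5 (W(L, g) = √(-5) = I*√5)
I(k, W(-2, -6))*(17/31 + 4/s(3, -5)) = (-1*13)*(17/31 + 4/(-5)) = -13*(17*(1/31) + 4*(-⅕)) = -13*(17/31 - ⅘) = -13*(-39/155) = 507/155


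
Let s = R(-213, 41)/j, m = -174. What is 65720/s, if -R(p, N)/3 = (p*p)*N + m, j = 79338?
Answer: -347606224/371991 ≈ -934.45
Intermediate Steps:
R(p, N) = 522 - 3*N*p² (R(p, N) = -3*((p*p)*N - 174) = -3*(p²*N - 174) = -3*(N*p² - 174) = -3*(-174 + N*p²) = 522 - 3*N*p²)
s = -1859955/26446 (s = (522 - 3*41*(-213)²)/79338 = (522 - 3*41*45369)*(1/79338) = (522 - 5580387)*(1/79338) = -5579865*1/79338 = -1859955/26446 ≈ -70.330)
65720/s = 65720/(-1859955/26446) = 65720*(-26446/1859955) = -347606224/371991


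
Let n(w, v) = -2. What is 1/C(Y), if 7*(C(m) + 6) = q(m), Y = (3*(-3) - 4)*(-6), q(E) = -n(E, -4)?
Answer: -7/40 ≈ -0.17500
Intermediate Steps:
q(E) = 2 (q(E) = -1*(-2) = 2)
Y = 78 (Y = (-9 - 4)*(-6) = -13*(-6) = 78)
C(m) = -40/7 (C(m) = -6 + (⅐)*2 = -6 + 2/7 = -40/7)
1/C(Y) = 1/(-40/7) = -7/40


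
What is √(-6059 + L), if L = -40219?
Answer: 3*I*√5142 ≈ 215.12*I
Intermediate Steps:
√(-6059 + L) = √(-6059 - 40219) = √(-46278) = 3*I*√5142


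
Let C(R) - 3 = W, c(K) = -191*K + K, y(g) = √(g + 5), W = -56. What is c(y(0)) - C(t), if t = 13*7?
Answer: 53 - 190*√5 ≈ -371.85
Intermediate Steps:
t = 91
y(g) = √(5 + g)
c(K) = -190*K
C(R) = -53 (C(R) = 3 - 56 = -53)
c(y(0)) - C(t) = -190*√(5 + 0) - 1*(-53) = -190*√5 + 53 = 53 - 190*√5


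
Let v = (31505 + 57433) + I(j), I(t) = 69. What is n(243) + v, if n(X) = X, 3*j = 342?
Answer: 89250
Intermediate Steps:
j = 114 (j = (1/3)*342 = 114)
v = 89007 (v = (31505 + 57433) + 69 = 88938 + 69 = 89007)
n(243) + v = 243 + 89007 = 89250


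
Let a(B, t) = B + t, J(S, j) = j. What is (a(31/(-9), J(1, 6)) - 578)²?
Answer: 26822041/81 ≈ 3.3114e+5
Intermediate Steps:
(a(31/(-9), J(1, 6)) - 578)² = ((31/(-9) + 6) - 578)² = ((31*(-⅑) + 6) - 578)² = ((-31/9 + 6) - 578)² = (23/9 - 578)² = (-5179/9)² = 26822041/81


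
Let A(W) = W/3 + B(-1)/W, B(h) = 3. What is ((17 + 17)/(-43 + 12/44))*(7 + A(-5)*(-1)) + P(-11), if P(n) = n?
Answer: -64768/3525 ≈ -18.374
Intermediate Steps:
A(W) = 3/W + W/3 (A(W) = W/3 + 3/W = 3/W + W/3)
((17 + 17)/(-43 + 12/44))*(7 + A(-5)*(-1)) + P(-11) = ((17 + 17)/(-43 + 12/44))*(7 + (3/(-5) + (⅓)*(-5))*(-1)) - 11 = (34/(-43 + 12*(1/44)))*(7 + (3*(-⅕) - 5/3)*(-1)) - 11 = (34/(-43 + 3/11))*(7 + (-⅗ - 5/3)*(-1)) - 11 = (34/(-470/11))*(7 - 34/15*(-1)) - 11 = (34*(-11/470))*(7 + 34/15) - 11 = -187/235*139/15 - 11 = -25993/3525 - 11 = -64768/3525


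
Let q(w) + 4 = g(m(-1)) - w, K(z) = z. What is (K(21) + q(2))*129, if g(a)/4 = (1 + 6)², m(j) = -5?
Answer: 27219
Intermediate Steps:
g(a) = 196 (g(a) = 4*(1 + 6)² = 4*7² = 4*49 = 196)
q(w) = 192 - w (q(w) = -4 + (196 - w) = 192 - w)
(K(21) + q(2))*129 = (21 + (192 - 1*2))*129 = (21 + (192 - 2))*129 = (21 + 190)*129 = 211*129 = 27219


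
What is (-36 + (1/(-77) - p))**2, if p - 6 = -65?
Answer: 3132900/5929 ≈ 528.40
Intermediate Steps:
p = -59 (p = 6 - 65 = -59)
(-36 + (1/(-77) - p))**2 = (-36 + (1/(-77) - 1*(-59)))**2 = (-36 + (-1/77 + 59))**2 = (-36 + 4542/77)**2 = (1770/77)**2 = 3132900/5929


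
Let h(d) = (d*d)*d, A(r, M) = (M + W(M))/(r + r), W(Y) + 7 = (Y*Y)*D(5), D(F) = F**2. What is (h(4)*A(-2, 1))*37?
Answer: -11248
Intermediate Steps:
W(Y) = -7 + 25*Y**2 (W(Y) = -7 + (Y*Y)*5**2 = -7 + Y**2*25 = -7 + 25*Y**2)
A(r, M) = (-7 + M + 25*M**2)/(2*r) (A(r, M) = (M + (-7 + 25*M**2))/(r + r) = (-7 + M + 25*M**2)/((2*r)) = (-7 + M + 25*M**2)*(1/(2*r)) = (-7 + M + 25*M**2)/(2*r))
h(d) = d**3 (h(d) = d**2*d = d**3)
(h(4)*A(-2, 1))*37 = (4**3*((1/2)*(-7 + 1 + 25*1**2)/(-2)))*37 = (64*((1/2)*(-1/2)*(-7 + 1 + 25*1)))*37 = (64*((1/2)*(-1/2)*(-7 + 1 + 25)))*37 = (64*((1/2)*(-1/2)*19))*37 = (64*(-19/4))*37 = -304*37 = -11248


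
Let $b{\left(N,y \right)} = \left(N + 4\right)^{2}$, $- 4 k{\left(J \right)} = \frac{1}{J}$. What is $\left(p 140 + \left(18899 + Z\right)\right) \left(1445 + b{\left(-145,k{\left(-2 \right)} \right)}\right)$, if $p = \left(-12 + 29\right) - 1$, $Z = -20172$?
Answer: $20622242$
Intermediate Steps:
$p = 16$ ($p = 17 - 1 = 16$)
$k{\left(J \right)} = - \frac{1}{4 J}$
$b{\left(N,y \right)} = \left(4 + N\right)^{2}$
$\left(p 140 + \left(18899 + Z\right)\right) \left(1445 + b{\left(-145,k{\left(-2 \right)} \right)}\right) = \left(16 \cdot 140 + \left(18899 - 20172\right)\right) \left(1445 + \left(4 - 145\right)^{2}\right) = \left(2240 - 1273\right) \left(1445 + \left(-141\right)^{2}\right) = 967 \left(1445 + 19881\right) = 967 \cdot 21326 = 20622242$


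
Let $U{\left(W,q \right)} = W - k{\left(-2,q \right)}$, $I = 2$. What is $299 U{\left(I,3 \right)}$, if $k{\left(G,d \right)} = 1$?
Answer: $299$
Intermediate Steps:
$U{\left(W,q \right)} = -1 + W$ ($U{\left(W,q \right)} = W - 1 = -1 + W$)
$299 U{\left(I,3 \right)} = 299 \left(-1 + 2\right) = 299 \cdot 1 = 299$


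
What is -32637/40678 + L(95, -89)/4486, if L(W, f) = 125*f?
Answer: -316571/96449 ≈ -3.2823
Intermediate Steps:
-32637/40678 + L(95, -89)/4486 = -32637/40678 + (125*(-89))/4486 = -32637*1/40678 - 11125*1/4486 = -69/86 - 11125/4486 = -316571/96449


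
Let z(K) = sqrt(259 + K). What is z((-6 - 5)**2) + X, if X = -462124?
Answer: -462124 + 2*sqrt(95) ≈ -4.6210e+5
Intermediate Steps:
z((-6 - 5)**2) + X = sqrt(259 + (-6 - 5)**2) - 462124 = sqrt(259 + (-11)**2) - 462124 = sqrt(259 + 121) - 462124 = sqrt(380) - 462124 = 2*sqrt(95) - 462124 = -462124 + 2*sqrt(95)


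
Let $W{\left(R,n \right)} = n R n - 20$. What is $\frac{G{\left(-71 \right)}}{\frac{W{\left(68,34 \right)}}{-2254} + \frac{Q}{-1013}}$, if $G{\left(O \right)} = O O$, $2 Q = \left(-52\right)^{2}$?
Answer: $- \frac{5755062691}{41328526} \approx -139.25$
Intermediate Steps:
$Q = 1352$ ($Q = \frac{\left(-52\right)^{2}}{2} = \frac{1}{2} \cdot 2704 = 1352$)
$W{\left(R,n \right)} = -20 + R n^{2}$ ($W{\left(R,n \right)} = R n n - 20 = R n^{2} - 20 = -20 + R n^{2}$)
$G{\left(O \right)} = O^{2}$
$\frac{G{\left(-71 \right)}}{\frac{W{\left(68,34 \right)}}{-2254} + \frac{Q}{-1013}} = \frac{\left(-71\right)^{2}}{\frac{-20 + 68 \cdot 34^{2}}{-2254} + \frac{1352}{-1013}} = \frac{5041}{\left(-20 + 68 \cdot 1156\right) \left(- \frac{1}{2254}\right) + 1352 \left(- \frac{1}{1013}\right)} = \frac{5041}{\left(-20 + 78608\right) \left(- \frac{1}{2254}\right) - \frac{1352}{1013}} = \frac{5041}{78588 \left(- \frac{1}{2254}\right) - \frac{1352}{1013}} = \frac{5041}{- \frac{39294}{1127} - \frac{1352}{1013}} = \frac{5041}{- \frac{41328526}{1141651}} = 5041 \left(- \frac{1141651}{41328526}\right) = - \frac{5755062691}{41328526}$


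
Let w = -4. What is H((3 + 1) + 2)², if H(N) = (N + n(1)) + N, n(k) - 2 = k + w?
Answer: 121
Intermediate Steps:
n(k) = -2 + k (n(k) = 2 + (k - 4) = 2 + (-4 + k) = -2 + k)
H(N) = -1 + 2*N (H(N) = (N + (-2 + 1)) + N = (N - 1) + N = (-1 + N) + N = -1 + 2*N)
H((3 + 1) + 2)² = (-1 + 2*((3 + 1) + 2))² = (-1 + 2*(4 + 2))² = (-1 + 2*6)² = (-1 + 12)² = 11² = 121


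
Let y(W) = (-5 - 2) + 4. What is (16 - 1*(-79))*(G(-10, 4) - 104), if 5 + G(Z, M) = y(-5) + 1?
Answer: -10545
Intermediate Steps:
y(W) = -3 (y(W) = -7 + 4 = -3)
G(Z, M) = -7 (G(Z, M) = -5 + (-3 + 1) = -5 - 2 = -7)
(16 - 1*(-79))*(G(-10, 4) - 104) = (16 - 1*(-79))*(-7 - 104) = (16 + 79)*(-111) = 95*(-111) = -10545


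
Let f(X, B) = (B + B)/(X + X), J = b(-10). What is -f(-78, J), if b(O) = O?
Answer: -5/39 ≈ -0.12821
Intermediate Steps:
J = -10
f(X, B) = B/X (f(X, B) = (2*B)/((2*X)) = (2*B)*(1/(2*X)) = B/X)
-f(-78, J) = -(-10)/(-78) = -(-10)*(-1)/78 = -1*5/39 = -5/39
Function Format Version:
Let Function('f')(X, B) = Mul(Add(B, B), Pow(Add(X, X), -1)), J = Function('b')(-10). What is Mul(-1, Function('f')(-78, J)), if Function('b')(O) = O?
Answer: Rational(-5, 39) ≈ -0.12821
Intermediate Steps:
J = -10
Function('f')(X, B) = Mul(B, Pow(X, -1)) (Function('f')(X, B) = Mul(Mul(2, B), Pow(Mul(2, X), -1)) = Mul(Mul(2, B), Mul(Rational(1, 2), Pow(X, -1))) = Mul(B, Pow(X, -1)))
Mul(-1, Function('f')(-78, J)) = Mul(-1, Mul(-10, Pow(-78, -1))) = Mul(-1, Mul(-10, Rational(-1, 78))) = Mul(-1, Rational(5, 39)) = Rational(-5, 39)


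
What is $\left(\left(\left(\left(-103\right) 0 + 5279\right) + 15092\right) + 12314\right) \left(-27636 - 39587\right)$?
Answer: $-2197183755$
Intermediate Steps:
$\left(\left(\left(\left(-103\right) 0 + 5279\right) + 15092\right) + 12314\right) \left(-27636 - 39587\right) = \left(\left(\left(0 + 5279\right) + 15092\right) + 12314\right) \left(-67223\right) = \left(\left(5279 + 15092\right) + 12314\right) \left(-67223\right) = \left(20371 + 12314\right) \left(-67223\right) = 32685 \left(-67223\right) = -2197183755$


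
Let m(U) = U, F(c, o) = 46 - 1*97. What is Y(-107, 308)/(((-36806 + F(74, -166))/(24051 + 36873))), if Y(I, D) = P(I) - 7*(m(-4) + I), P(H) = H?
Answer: -40819080/36857 ≈ -1107.5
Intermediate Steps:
F(c, o) = -51 (F(c, o) = 46 - 97 = -51)
Y(I, D) = 28 - 6*I (Y(I, D) = I - 7*(-4 + I) = I - (-28 + 7*I) = I + (28 - 7*I) = 28 - 6*I)
Y(-107, 308)/(((-36806 + F(74, -166))/(24051 + 36873))) = (28 - 6*(-107))/(((-36806 - 51)/(24051 + 36873))) = (28 + 642)/((-36857/60924)) = 670/((-36857*1/60924)) = 670/(-36857/60924) = 670*(-60924/36857) = -40819080/36857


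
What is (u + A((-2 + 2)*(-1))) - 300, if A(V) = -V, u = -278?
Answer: -578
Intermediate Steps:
(u + A((-2 + 2)*(-1))) - 300 = (-278 - (-2 + 2)*(-1)) - 300 = (-278 - 0*(-1)) - 300 = (-278 - 1*0) - 300 = (-278 + 0) - 300 = -278 - 300 = -578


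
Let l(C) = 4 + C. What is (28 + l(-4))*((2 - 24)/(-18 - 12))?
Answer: 308/15 ≈ 20.533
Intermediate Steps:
(28 + l(-4))*((2 - 24)/(-18 - 12)) = (28 + (4 - 4))*((2 - 24)/(-18 - 12)) = (28 + 0)*(-22/(-30)) = 28*(-22*(-1/30)) = 28*(11/15) = 308/15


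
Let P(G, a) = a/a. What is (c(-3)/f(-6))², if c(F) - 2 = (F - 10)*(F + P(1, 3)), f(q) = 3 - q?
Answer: 784/81 ≈ 9.6790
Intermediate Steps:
P(G, a) = 1
c(F) = 2 + (1 + F)*(-10 + F) (c(F) = 2 + (F - 10)*(F + 1) = 2 + (-10 + F)*(1 + F) = 2 + (1 + F)*(-10 + F))
(c(-3)/f(-6))² = ((-8 + (-3)² - 9*(-3))/(3 - 1*(-6)))² = ((-8 + 9 + 27)/(3 + 6))² = (28/9)² = 784/81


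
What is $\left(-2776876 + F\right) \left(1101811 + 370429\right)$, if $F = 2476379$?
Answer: $-442403703280$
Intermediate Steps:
$\left(-2776876 + F\right) \left(1101811 + 370429\right) = \left(-2776876 + 2476379\right) \left(1101811 + 370429\right) = \left(-300497\right) 1472240 = -442403703280$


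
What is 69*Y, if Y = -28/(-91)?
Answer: 276/13 ≈ 21.231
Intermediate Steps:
Y = 4/13 (Y = -28*(-1/91) = 4/13 ≈ 0.30769)
69*Y = 69*(4/13) = 276/13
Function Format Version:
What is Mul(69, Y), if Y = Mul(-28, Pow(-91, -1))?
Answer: Rational(276, 13) ≈ 21.231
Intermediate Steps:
Y = Rational(4, 13) (Y = Mul(-28, Rational(-1, 91)) = Rational(4, 13) ≈ 0.30769)
Mul(69, Y) = Mul(69, Rational(4, 13)) = Rational(276, 13)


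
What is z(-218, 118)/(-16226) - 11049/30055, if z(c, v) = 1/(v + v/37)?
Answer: -803897447851/2186723176120 ≈ -0.36763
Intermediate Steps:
z(c, v) = 37/(38*v) (z(c, v) = 1/(v + v*(1/37)) = 1/(v + v/37) = 1/(38*v/37) = 37/(38*v))
z(-218, 118)/(-16226) - 11049/30055 = ((37/38)/118)/(-16226) - 11049/30055 = ((37/38)*(1/118))*(-1/16226) - 11049*1/30055 = (37/4484)*(-1/16226) - 11049/30055 = -37/72757384 - 11049/30055 = -803897447851/2186723176120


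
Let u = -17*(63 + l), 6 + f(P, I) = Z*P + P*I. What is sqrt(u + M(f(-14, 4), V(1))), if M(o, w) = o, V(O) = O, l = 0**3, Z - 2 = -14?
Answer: I*sqrt(965) ≈ 31.064*I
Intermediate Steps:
Z = -12 (Z = 2 - 14 = -12)
f(P, I) = -6 - 12*P + I*P (f(P, I) = -6 + (-12*P + P*I) = -6 + (-12*P + I*P) = -6 - 12*P + I*P)
l = 0
u = -1071 (u = -17*(63 + 0) = -17*63 = -1071)
sqrt(u + M(f(-14, 4), V(1))) = sqrt(-1071 + (-6 - 12*(-14) + 4*(-14))) = sqrt(-1071 + (-6 + 168 - 56)) = sqrt(-1071 + 106) = sqrt(-965) = I*sqrt(965)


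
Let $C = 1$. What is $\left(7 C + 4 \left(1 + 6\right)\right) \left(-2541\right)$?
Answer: $-88935$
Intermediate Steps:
$\left(7 C + 4 \left(1 + 6\right)\right) \left(-2541\right) = \left(7 \cdot 1 + 4 \left(1 + 6\right)\right) \left(-2541\right) = \left(7 + 4 \cdot 7\right) \left(-2541\right) = \left(7 + 28\right) \left(-2541\right) = 35 \left(-2541\right) = -88935$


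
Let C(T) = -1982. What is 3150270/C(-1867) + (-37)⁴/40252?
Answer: -61545040469/39889732 ≈ -1542.9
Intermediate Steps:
3150270/C(-1867) + (-37)⁴/40252 = 3150270/(-1982) + (-37)⁴/40252 = 3150270*(-1/1982) + 1874161*(1/40252) = -1575135/991 + 1874161/40252 = -61545040469/39889732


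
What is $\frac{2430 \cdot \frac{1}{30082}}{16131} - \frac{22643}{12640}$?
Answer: $- \frac{1831257853651}{1022265776480} \approx -1.7914$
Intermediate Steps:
$\frac{2430 \cdot \frac{1}{30082}}{16131} - \frac{22643}{12640} = 2430 \cdot \frac{1}{30082} \cdot \frac{1}{16131} - \frac{22643}{12640} = \frac{1215}{15041} \cdot \frac{1}{16131} - \frac{22643}{12640} = \frac{405}{80875457} - \frac{22643}{12640} = - \frac{1831257853651}{1022265776480}$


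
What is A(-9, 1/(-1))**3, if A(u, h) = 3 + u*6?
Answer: -132651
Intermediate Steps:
A(u, h) = 3 + 6*u
A(-9, 1/(-1))**3 = (3 + 6*(-9))**3 = (3 - 54)**3 = (-51)**3 = -132651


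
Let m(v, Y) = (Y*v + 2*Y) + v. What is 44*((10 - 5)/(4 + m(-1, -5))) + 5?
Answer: -105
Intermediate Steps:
m(v, Y) = v + 2*Y + Y*v (m(v, Y) = (2*Y + Y*v) + v = v + 2*Y + Y*v)
44*((10 - 5)/(4 + m(-1, -5))) + 5 = 44*((10 - 5)/(4 + (-1 + 2*(-5) - 5*(-1)))) + 5 = 44*(5/(4 + (-1 - 10 + 5))) + 5 = 44*(5/(4 - 6)) + 5 = 44*(5/(-2)) + 5 = 44*(5*(-½)) + 5 = 44*(-5/2) + 5 = -110 + 5 = -105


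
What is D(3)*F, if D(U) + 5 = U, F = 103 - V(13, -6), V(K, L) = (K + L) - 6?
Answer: -204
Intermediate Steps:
V(K, L) = -6 + K + L
F = 102 (F = 103 - (-6 + 13 - 6) = 103 - 1*1 = 103 - 1 = 102)
D(U) = -5 + U
D(3)*F = (-5 + 3)*102 = -2*102 = -204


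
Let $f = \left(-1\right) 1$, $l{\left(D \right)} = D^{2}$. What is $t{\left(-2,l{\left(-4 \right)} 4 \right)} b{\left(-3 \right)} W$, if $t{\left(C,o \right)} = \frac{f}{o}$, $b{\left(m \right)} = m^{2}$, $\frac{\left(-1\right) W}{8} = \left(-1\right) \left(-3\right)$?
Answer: $\frac{27}{8} \approx 3.375$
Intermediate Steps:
$W = -24$ ($W = - 8 \left(\left(-1\right) \left(-3\right)\right) = \left(-8\right) 3 = -24$)
$f = -1$
$t{\left(C,o \right)} = - \frac{1}{o}$
$t{\left(-2,l{\left(-4 \right)} 4 \right)} b{\left(-3 \right)} W = - \frac{1}{\left(-4\right)^{2} \cdot 4} \left(-3\right)^{2} \left(-24\right) = - \frac{1}{16 \cdot 4} \cdot 9 \left(-24\right) = - \frac{1}{64} \cdot 9 \left(-24\right) = \left(-1\right) \frac{1}{64} \cdot 9 \left(-24\right) = \left(- \frac{1}{64}\right) 9 \left(-24\right) = \left(- \frac{9}{64}\right) \left(-24\right) = \frac{27}{8}$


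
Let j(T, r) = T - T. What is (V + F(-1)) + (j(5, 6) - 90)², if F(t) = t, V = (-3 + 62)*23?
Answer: 9456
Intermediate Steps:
V = 1357 (V = 59*23 = 1357)
j(T, r) = 0
(V + F(-1)) + (j(5, 6) - 90)² = (1357 - 1) + (0 - 90)² = 1356 + (-90)² = 1356 + 8100 = 9456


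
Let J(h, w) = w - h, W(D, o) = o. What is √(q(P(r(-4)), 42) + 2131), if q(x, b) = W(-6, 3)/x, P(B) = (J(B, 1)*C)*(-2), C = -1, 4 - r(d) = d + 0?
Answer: √417634/14 ≈ 46.160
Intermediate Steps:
r(d) = 4 - d (r(d) = 4 - (d + 0) = 4 - d)
P(B) = 2 - 2*B (P(B) = ((1 - B)*(-1))*(-2) = (-1 + B)*(-2) = 2 - 2*B)
q(x, b) = 3/x
√(q(P(r(-4)), 42) + 2131) = √(3/(2 - 2*(4 - 1*(-4))) + 2131) = √(3/(2 - 2*(4 + 4)) + 2131) = √(3/(2 - 2*8) + 2131) = √(3/(2 - 16) + 2131) = √(3/(-14) + 2131) = √(3*(-1/14) + 2131) = √(-3/14 + 2131) = √(29831/14) = √417634/14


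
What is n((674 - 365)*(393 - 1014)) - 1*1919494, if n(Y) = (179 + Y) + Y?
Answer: -2303093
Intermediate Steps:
n(Y) = 179 + 2*Y
n((674 - 365)*(393 - 1014)) - 1*1919494 = (179 + 2*((674 - 365)*(393 - 1014))) - 1*1919494 = (179 + 2*(309*(-621))) - 1919494 = (179 + 2*(-191889)) - 1919494 = (179 - 383778) - 1919494 = -383599 - 1919494 = -2303093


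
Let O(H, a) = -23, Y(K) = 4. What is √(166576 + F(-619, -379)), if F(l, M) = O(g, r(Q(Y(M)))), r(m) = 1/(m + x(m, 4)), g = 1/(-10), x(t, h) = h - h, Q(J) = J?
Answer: √166553 ≈ 408.11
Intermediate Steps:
x(t, h) = 0
g = -⅒ ≈ -0.10000
r(m) = 1/m (r(m) = 1/(m + 0) = 1/m)
F(l, M) = -23
√(166576 + F(-619, -379)) = √(166576 - 23) = √166553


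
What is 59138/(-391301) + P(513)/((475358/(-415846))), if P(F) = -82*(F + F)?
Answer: 6845005664343934/93004030379 ≈ 73599.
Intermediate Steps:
P(F) = -164*F
59138/(-391301) + P(513)/((475358/(-415846))) = 59138/(-391301) + (-164*513)/((475358/(-415846))) = 59138*(-1/391301) - 84132/(475358*(-1/415846)) = -59138/391301 - 84132/(-237679/207923) = -59138/391301 - 84132*(-207923/237679) = -59138/391301 + 17492977836/237679 = 6845005664343934/93004030379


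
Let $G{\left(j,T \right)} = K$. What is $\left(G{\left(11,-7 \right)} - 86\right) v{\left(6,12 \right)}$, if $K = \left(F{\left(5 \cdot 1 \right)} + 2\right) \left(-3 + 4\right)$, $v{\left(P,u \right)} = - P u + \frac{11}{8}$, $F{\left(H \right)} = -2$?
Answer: $\frac{24295}{4} \approx 6073.8$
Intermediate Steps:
$v{\left(P,u \right)} = \frac{11}{8} - P u$ ($v{\left(P,u \right)} = - P u + 11 \cdot \frac{1}{8} = - P u + \frac{11}{8} = \frac{11}{8} - P u$)
$K = 0$ ($K = \left(-2 + 2\right) \left(-3 + 4\right) = 0 \cdot 1 = 0$)
$G{\left(j,T \right)} = 0$
$\left(G{\left(11,-7 \right)} - 86\right) v{\left(6,12 \right)} = \left(0 - 86\right) \left(\frac{11}{8} - 6 \cdot 12\right) = - 86 \left(\frac{11}{8} - 72\right) = \left(-86\right) \left(- \frac{565}{8}\right) = \frac{24295}{4}$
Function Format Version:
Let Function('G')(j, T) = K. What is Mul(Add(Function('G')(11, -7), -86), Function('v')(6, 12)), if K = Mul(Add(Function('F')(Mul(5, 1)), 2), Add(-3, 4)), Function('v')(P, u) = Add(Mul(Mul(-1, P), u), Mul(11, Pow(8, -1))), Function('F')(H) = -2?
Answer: Rational(24295, 4) ≈ 6073.8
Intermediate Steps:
Function('v')(P, u) = Add(Rational(11, 8), Mul(-1, P, u)) (Function('v')(P, u) = Add(Mul(-1, P, u), Mul(11, Rational(1, 8))) = Add(Mul(-1, P, u), Rational(11, 8)) = Add(Rational(11, 8), Mul(-1, P, u)))
K = 0 (K = Mul(Add(-2, 2), Add(-3, 4)) = Mul(0, 1) = 0)
Function('G')(j, T) = 0
Mul(Add(Function('G')(11, -7), -86), Function('v')(6, 12)) = Mul(Add(0, -86), Add(Rational(11, 8), Mul(-1, 6, 12))) = Mul(-86, Add(Rational(11, 8), -72)) = Mul(-86, Rational(-565, 8)) = Rational(24295, 4)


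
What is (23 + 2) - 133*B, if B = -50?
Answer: 6675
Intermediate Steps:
(23 + 2) - 133*B = (23 + 2) - 133*(-50) = 25 + 6650 = 6675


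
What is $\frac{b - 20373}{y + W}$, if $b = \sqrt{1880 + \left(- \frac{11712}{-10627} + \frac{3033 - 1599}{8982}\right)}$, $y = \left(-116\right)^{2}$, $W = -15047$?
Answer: $\frac{20373}{1591} - \frac{\sqrt{476117547162910503}}{25310612829} \approx 12.778$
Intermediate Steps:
$y = 13456$
$b = \frac{\sqrt{476117547162910503}}{15908619}$ ($b = \sqrt{1880 + \left(\left(-11712\right) \left(- \frac{1}{10627}\right) + \left(3033 - 1599\right) \frac{1}{8982}\right)} = \sqrt{1880 + \left(\frac{11712}{10627} + 1434 \cdot \frac{1}{8982}\right)} = \sqrt{1880 + \left(\frac{11712}{10627} + \frac{239}{1497}\right)} = \sqrt{1880 + \frac{20072717}{15908619}} = \sqrt{\frac{29928276437}{15908619}} = \frac{\sqrt{476117547162910503}}{15908619} \approx 43.374$)
$\frac{b - 20373}{y + W} = \frac{\frac{\sqrt{476117547162910503}}{15908619} - 20373}{13456 - 15047} = \frac{-20373 + \frac{\sqrt{476117547162910503}}{15908619}}{-1591} = \left(-20373 + \frac{\sqrt{476117547162910503}}{15908619}\right) \left(- \frac{1}{1591}\right) = \frac{20373}{1591} - \frac{\sqrt{476117547162910503}}{25310612829}$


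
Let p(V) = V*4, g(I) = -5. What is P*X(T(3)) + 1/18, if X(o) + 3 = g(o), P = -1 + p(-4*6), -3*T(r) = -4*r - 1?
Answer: 13969/18 ≈ 776.06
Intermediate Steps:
p(V) = 4*V
T(r) = 1/3 + 4*r/3 (T(r) = -(-4*r - 1)/3 = -(-1 - 4*r)/3 = 1/3 + 4*r/3)
P = -97 (P = -1 + 4*(-4*6) = -1 + 4*(-24) = -1 - 96 = -97)
X(o) = -8 (X(o) = -3 - 5 = -8)
P*X(T(3)) + 1/18 = -97*(-8) + 1/18 = 776 + 1/18 = 13969/18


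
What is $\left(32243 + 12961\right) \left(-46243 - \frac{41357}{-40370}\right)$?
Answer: $- \frac{42193154874906}{20185} \approx -2.0903 \cdot 10^{9}$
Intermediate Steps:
$\left(32243 + 12961\right) \left(-46243 - \frac{41357}{-40370}\right) = 45204 \left(-46243 - - \frac{41357}{40370}\right) = 45204 \left(-46243 + \frac{41357}{40370}\right) = 45204 \left(- \frac{1866788553}{40370}\right) = - \frac{42193154874906}{20185}$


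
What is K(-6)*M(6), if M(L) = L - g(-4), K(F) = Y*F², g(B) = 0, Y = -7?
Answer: -1512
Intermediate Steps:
K(F) = -7*F²
M(L) = L (M(L) = L - 1*0 = L + 0 = L)
K(-6)*M(6) = -7*(-6)²*6 = -7*36*6 = -252*6 = -1512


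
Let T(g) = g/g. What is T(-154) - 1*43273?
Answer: -43272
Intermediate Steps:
T(g) = 1
T(-154) - 1*43273 = 1 - 1*43273 = 1 - 43273 = -43272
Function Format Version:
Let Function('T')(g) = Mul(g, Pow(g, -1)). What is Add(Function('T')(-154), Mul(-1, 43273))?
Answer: -43272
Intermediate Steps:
Function('T')(g) = 1
Add(Function('T')(-154), Mul(-1, 43273)) = Add(1, Mul(-1, 43273)) = Add(1, -43273) = -43272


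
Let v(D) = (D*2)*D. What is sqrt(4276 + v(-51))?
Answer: sqrt(9478) ≈ 97.355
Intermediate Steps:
v(D) = 2*D**2 (v(D) = (2*D)*D = 2*D**2)
sqrt(4276 + v(-51)) = sqrt(4276 + 2*(-51)**2) = sqrt(4276 + 2*2601) = sqrt(4276 + 5202) = sqrt(9478)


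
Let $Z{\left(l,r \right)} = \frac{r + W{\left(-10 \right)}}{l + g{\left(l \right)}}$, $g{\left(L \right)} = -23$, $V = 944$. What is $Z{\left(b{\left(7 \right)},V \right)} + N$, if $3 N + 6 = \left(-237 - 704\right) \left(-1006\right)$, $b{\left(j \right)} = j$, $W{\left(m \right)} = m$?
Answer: $\frac{7571719}{24} \approx 3.1549 \cdot 10^{5}$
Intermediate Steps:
$Z{\left(l,r \right)} = \frac{-10 + r}{-23 + l}$ ($Z{\left(l,r \right)} = \frac{r - 10}{l - 23} = \frac{-10 + r}{-23 + l}$)
$N = \frac{946640}{3}$ ($N = -2 + \frac{\left(-237 - 704\right) \left(-1006\right)}{3} = -2 + \frac{\left(-941\right) \left(-1006\right)}{3} = -2 + \frac{1}{3} \cdot 946646 = -2 + \frac{946646}{3} = \frac{946640}{3} \approx 3.1555 \cdot 10^{5}$)
$Z{\left(b{\left(7 \right)},V \right)} + N = \frac{-10 + 944}{-23 + 7} + \frac{946640}{3} = \frac{1}{-16} \cdot 934 + \frac{946640}{3} = \left(- \frac{1}{16}\right) 934 + \frac{946640}{3} = - \frac{467}{8} + \frac{946640}{3} = \frac{7571719}{24}$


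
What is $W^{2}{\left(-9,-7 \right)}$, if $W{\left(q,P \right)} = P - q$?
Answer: $4$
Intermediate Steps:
$W^{2}{\left(-9,-7 \right)} = \left(-7 - -9\right)^{2} = \left(-7 + 9\right)^{2} = 2^{2} = 4$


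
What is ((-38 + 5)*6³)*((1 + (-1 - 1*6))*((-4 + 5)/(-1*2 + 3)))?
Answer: 42768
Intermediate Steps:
((-38 + 5)*6³)*((1 + (-1 - 1*6))*((-4 + 5)/(-1*2 + 3))) = (-33*216)*((1 + (-1 - 6))*(1/(-2 + 3))) = -7128*(1 - 7)*1/1 = -(-42768)*1*1 = -(-42768) = -7128*(-6) = 42768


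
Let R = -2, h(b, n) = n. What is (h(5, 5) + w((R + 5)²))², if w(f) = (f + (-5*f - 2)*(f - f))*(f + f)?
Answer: 27889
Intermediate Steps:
w(f) = 2*f² (w(f) = (f + (-2 - 5*f)*0)*(2*f) = (f + 0)*(2*f) = f*(2*f) = 2*f²)
(h(5, 5) + w((R + 5)²))² = (5 + 2*((-2 + 5)²)²)² = (5 + 2*(3²)²)² = (5 + 2*9²)² = (5 + 2*81)² = (5 + 162)² = 167² = 27889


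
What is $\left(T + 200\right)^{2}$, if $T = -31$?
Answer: $28561$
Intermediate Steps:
$\left(T + 200\right)^{2} = \left(-31 + 200\right)^{2} = 169^{2} = 28561$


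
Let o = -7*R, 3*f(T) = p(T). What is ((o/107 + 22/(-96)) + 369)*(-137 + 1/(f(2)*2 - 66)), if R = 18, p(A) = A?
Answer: -50183838179/996384 ≈ -50366.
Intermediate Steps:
f(T) = T/3
o = -126 (o = -7*18 = -126)
((o/107 + 22/(-96)) + 369)*(-137 + 1/(f(2)*2 - 66)) = ((-126/107 + 22/(-96)) + 369)*(-137 + 1/(((⅓)*2)*2 - 66)) = ((-126*1/107 + 22*(-1/96)) + 369)*(-137 + 1/((⅔)*2 - 66)) = ((-126/107 - 11/48) + 369)*(-137 + 1/(4/3 - 66)) = (-7225/5136 + 369)*(-137 + 1/(-194/3)) = 1887959*(-137 - 3/194)/5136 = (1887959/5136)*(-26581/194) = -50183838179/996384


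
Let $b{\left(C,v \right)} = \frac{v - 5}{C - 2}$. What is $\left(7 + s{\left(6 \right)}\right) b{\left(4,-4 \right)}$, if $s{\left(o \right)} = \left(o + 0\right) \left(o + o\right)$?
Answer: $- \frac{711}{2} \approx -355.5$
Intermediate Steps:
$b{\left(C,v \right)} = \frac{-5 + v}{-2 + C}$
$s{\left(o \right)} = 2 o^{2}$ ($s{\left(o \right)} = o 2 o = 2 o^{2}$)
$\left(7 + s{\left(6 \right)}\right) b{\left(4,-4 \right)} = \left(7 + 2 \cdot 6^{2}\right) \frac{-5 - 4}{-2 + 4} = \left(7 + 2 \cdot 36\right) \frac{1}{2} \left(-9\right) = \left(7 + 72\right) \frac{1}{2} \left(-9\right) = 79 \left(- \frac{9}{2}\right) = - \frac{711}{2}$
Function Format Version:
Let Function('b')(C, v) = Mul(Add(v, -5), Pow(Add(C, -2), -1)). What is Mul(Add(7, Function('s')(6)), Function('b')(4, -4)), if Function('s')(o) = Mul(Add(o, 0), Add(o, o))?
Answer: Rational(-711, 2) ≈ -355.50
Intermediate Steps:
Function('b')(C, v) = Mul(Pow(Add(-2, C), -1), Add(-5, v)) (Function('b')(C, v) = Mul(Add(-5, v), Pow(Add(-2, C), -1)) = Mul(Pow(Add(-2, C), -1), Add(-5, v)))
Function('s')(o) = Mul(2, Pow(o, 2)) (Function('s')(o) = Mul(o, Mul(2, o)) = Mul(2, Pow(o, 2)))
Mul(Add(7, Function('s')(6)), Function('b')(4, -4)) = Mul(Add(7, Mul(2, Pow(6, 2))), Mul(Pow(Add(-2, 4), -1), Add(-5, -4))) = Mul(Add(7, Mul(2, 36)), Mul(Pow(2, -1), -9)) = Mul(Add(7, 72), Mul(Rational(1, 2), -9)) = Mul(79, Rational(-9, 2)) = Rational(-711, 2)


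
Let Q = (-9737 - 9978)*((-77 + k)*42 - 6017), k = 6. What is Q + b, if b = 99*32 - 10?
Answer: 177418443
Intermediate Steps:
b = 3158 (b = 3168 - 10 = 3158)
Q = 177415285 (Q = (-9737 - 9978)*((-77 + 6)*42 - 6017) = -19715*(-71*42 - 6017) = -19715*(-2982 - 6017) = -19715*(-8999) = 177415285)
Q + b = 177415285 + 3158 = 177418443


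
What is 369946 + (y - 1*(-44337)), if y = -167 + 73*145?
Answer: 424701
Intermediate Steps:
y = 10418 (y = -167 + 10585 = 10418)
369946 + (y - 1*(-44337)) = 369946 + (10418 - 1*(-44337)) = 369946 + (10418 + 44337) = 369946 + 54755 = 424701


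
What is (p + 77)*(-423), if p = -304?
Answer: 96021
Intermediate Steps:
(p + 77)*(-423) = (-304 + 77)*(-423) = -227*(-423) = 96021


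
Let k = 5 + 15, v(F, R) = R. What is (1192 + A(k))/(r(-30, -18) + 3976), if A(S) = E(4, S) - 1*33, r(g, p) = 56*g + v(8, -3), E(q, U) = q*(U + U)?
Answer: 1319/2293 ≈ 0.57523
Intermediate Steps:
E(q, U) = 2*U*q (E(q, U) = q*(2*U) = 2*U*q)
k = 20
r(g, p) = -3 + 56*g (r(g, p) = 56*g - 3 = -3 + 56*g)
A(S) = -33 + 8*S (A(S) = 2*S*4 - 1*33 = 8*S - 33 = -33 + 8*S)
(1192 + A(k))/(r(-30, -18) + 3976) = (1192 + (-33 + 8*20))/((-3 + 56*(-30)) + 3976) = (1192 + (-33 + 160))/((-3 - 1680) + 3976) = (1192 + 127)/(-1683 + 3976) = 1319/2293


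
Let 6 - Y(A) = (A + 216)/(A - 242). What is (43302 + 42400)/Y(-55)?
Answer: 25453494/1943 ≈ 13100.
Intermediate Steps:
Y(A) = 6 - (216 + A)/(-242 + A) (Y(A) = 6 - (A + 216)/(A - 242) = 6 - (216 + A)/(-242 + A))
(43302 + 42400)/Y(-55) = (43302 + 42400)/(((-1668 + 5*(-55))/(-242 - 55))) = 85702/(((-1668 - 275)/(-297))) = 85702/((-1/297*(-1943))) = 85702/(1943/297) = 85702*(297/1943) = 25453494/1943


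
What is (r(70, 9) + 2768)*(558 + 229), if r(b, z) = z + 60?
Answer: 2232719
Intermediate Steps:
r(b, z) = 60 + z
(r(70, 9) + 2768)*(558 + 229) = ((60 + 9) + 2768)*(558 + 229) = (69 + 2768)*787 = 2837*787 = 2232719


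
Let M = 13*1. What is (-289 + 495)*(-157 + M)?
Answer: -29664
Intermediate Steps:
M = 13
(-289 + 495)*(-157 + M) = (-289 + 495)*(-157 + 13) = 206*(-144) = -29664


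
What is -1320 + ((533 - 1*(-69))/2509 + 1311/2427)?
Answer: -2677727469/2029781 ≈ -1319.2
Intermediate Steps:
-1320 + ((533 - 1*(-69))/2509 + 1311/2427) = -1320 + ((533 + 69)*(1/2509) + 1311*(1/2427)) = -1320 + (602*(1/2509) + 437/809) = -1320 + (602/2509 + 437/809) = -1320 + 1583451/2029781 = -2677727469/2029781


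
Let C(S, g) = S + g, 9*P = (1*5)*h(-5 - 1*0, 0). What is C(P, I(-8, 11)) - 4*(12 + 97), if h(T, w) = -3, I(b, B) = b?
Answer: -1337/3 ≈ -445.67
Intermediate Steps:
P = -5/3 (P = ((1*5)*(-3))/9 = (5*(-3))/9 = (⅑)*(-15) = -5/3 ≈ -1.6667)
C(P, I(-8, 11)) - 4*(12 + 97) = (-5/3 - 8) - 4*(12 + 97) = -29/3 - 4*109 = -29/3 - 1*436 = -29/3 - 436 = -1337/3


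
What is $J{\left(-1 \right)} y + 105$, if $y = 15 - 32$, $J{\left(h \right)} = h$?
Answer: $122$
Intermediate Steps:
$y = -17$
$J{\left(-1 \right)} y + 105 = \left(-1\right) \left(-17\right) + 105 = 17 + 105 = 122$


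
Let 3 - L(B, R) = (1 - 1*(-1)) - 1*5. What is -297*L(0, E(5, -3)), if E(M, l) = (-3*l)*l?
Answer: -1782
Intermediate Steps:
E(M, l) = -3*l²
L(B, R) = 6 (L(B, R) = 3 - ((1 - 1*(-1)) - 1*5) = 3 - ((1 + 1) - 5) = 3 - (2 - 5) = 3 - 1*(-3) = 3 + 3 = 6)
-297*L(0, E(5, -3)) = -297*6 = -1782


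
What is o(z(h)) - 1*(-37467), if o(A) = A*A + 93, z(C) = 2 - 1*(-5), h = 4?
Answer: 37609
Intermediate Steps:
z(C) = 7 (z(C) = 2 + 5 = 7)
o(A) = 93 + A² (o(A) = A² + 93 = 93 + A²)
o(z(h)) - 1*(-37467) = (93 + 7²) - 1*(-37467) = (93 + 49) + 37467 = 142 + 37467 = 37609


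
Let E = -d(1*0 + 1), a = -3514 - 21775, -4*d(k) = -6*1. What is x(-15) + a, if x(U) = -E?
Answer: -50575/2 ≈ -25288.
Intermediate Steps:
d(k) = 3/2 (d(k) = -(-3)/2 = -¼*(-6) = 3/2)
a = -25289
E = -3/2 (E = -1*3/2 = -3/2 ≈ -1.5000)
x(U) = 3/2 (x(U) = -1*(-3/2) = 3/2)
x(-15) + a = 3/2 - 25289 = -50575/2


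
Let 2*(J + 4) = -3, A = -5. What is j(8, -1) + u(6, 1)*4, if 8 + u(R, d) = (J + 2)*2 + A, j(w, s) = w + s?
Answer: -73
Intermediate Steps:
j(w, s) = s + w
J = -11/2 (J = -4 + (1/2)*(-3) = -4 - 3/2 = -11/2 ≈ -5.5000)
u(R, d) = -20 (u(R, d) = -8 + ((-11/2 + 2)*2 - 5) = -8 + (-7/2*2 - 5) = -8 + (-7 - 5) = -8 - 12 = -20)
j(8, -1) + u(6, 1)*4 = (-1 + 8) - 20*4 = 7 - 80 = -73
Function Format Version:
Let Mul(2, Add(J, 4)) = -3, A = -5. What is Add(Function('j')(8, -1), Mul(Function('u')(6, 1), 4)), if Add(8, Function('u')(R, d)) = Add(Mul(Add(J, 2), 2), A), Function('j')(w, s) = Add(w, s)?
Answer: -73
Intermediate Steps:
Function('j')(w, s) = Add(s, w)
J = Rational(-11, 2) (J = Add(-4, Mul(Rational(1, 2), -3)) = Add(-4, Rational(-3, 2)) = Rational(-11, 2) ≈ -5.5000)
Function('u')(R, d) = -20 (Function('u')(R, d) = Add(-8, Add(Mul(Add(Rational(-11, 2), 2), 2), -5)) = Add(-8, Add(Mul(Rational(-7, 2), 2), -5)) = Add(-8, Add(-7, -5)) = Add(-8, -12) = -20)
Add(Function('j')(8, -1), Mul(Function('u')(6, 1), 4)) = Add(Add(-1, 8), Mul(-20, 4)) = Add(7, -80) = -73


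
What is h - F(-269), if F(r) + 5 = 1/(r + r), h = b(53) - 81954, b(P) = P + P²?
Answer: -42548805/538 ≈ -79087.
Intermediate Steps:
h = -79092 (h = 53*(1 + 53) - 81954 = 53*54 - 81954 = 2862 - 81954 = -79092)
F(r) = -5 + 1/(2*r) (F(r) = -5 + 1/(r + r) = -5 + 1/(2*r))
h - F(-269) = -79092 - (-5 + (½)/(-269)) = -79092 - (-5 + (½)*(-1/269)) = -79092 - (-5 - 1/538) = -79092 - 1*(-2691/538) = -79092 + 2691/538 = -42548805/538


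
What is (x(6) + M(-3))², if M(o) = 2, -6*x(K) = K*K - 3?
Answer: 49/4 ≈ 12.250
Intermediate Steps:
x(K) = ½ - K²/6 (x(K) = -(K*K - 3)/6 = -(K² - 3)/6 = -(-3 + K²)/6 = ½ - K²/6)
(x(6) + M(-3))² = ((½ - ⅙*6²) + 2)² = ((½ - ⅙*36) + 2)² = ((½ - 6) + 2)² = (-11/2 + 2)² = (-7/2)² = 49/4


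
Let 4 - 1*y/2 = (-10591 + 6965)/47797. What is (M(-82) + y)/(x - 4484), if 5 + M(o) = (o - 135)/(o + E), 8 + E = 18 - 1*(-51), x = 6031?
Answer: 1933636/221825877 ≈ 0.0087169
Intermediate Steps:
E = 61 (E = -8 + (18 - 1*(-51)) = -8 + (18 + 51) = -8 + 69 = 61)
M(o) = -5 + (-135 + o)/(61 + o) (M(o) = -5 + (o - 135)/(o + 61) = -5 + (-135 + o)/(61 + o))
y = 389628/47797 (y = 8 - 2*(-10591 + 6965)/47797 = 8 - (-7252)/47797 = 8 - 2*(-3626/47797) = 8 + 7252/47797 = 389628/47797 ≈ 8.1517)
(M(-82) + y)/(x - 4484) = (4*(-110 - 1*(-82))/(61 - 82) + 389628/47797)/(6031 - 4484) = (4*(-110 + 82)/(-21) + 389628/47797)/1547 = (4*(-1/21)*(-28) + 389628/47797)*(1/1547) = (16/3 + 389628/47797)*(1/1547) = (1933636/143391)*(1/1547) = 1933636/221825877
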